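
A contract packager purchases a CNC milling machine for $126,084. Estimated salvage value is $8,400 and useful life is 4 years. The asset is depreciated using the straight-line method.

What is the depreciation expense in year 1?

Depreciable base = $126,084 − $8,400 = $117,684.
Annual expense = $117,684 / 4 = $29,421.

$29,421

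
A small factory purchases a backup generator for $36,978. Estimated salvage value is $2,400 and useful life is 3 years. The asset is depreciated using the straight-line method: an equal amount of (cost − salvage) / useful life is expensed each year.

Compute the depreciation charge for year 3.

$11,526

Depreciable base = $36,978 − $2,400 = $34,578.
Annual expense = $34,578 / 3 = $11,526.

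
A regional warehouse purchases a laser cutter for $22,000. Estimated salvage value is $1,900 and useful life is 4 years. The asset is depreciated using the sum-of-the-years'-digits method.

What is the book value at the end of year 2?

Depreciable base = $22,000 − $1,900 = $20,100.
Sum of the years' digits = 4+3+2+1 = 10.
Year 1: $20,100 × 4/10 = $8,040. Book value $13,960.
Year 2: $20,100 × 3/10 = $6,030. Book value $7,930.

$7,930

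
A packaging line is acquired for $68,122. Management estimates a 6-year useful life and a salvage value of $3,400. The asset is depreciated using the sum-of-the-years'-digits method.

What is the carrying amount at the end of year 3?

$21,892

Depreciable base = $68,122 − $3,400 = $64,722.
Sum of the years' digits = 6+5+4+3+2+1 = 21.
Year 1: $64,722 × 6/21 = $18,492. Book value $49,630.
Year 2: $64,722 × 5/21 = $15,410. Book value $34,220.
Year 3: $64,722 × 4/21 = $12,328. Book value $21,892.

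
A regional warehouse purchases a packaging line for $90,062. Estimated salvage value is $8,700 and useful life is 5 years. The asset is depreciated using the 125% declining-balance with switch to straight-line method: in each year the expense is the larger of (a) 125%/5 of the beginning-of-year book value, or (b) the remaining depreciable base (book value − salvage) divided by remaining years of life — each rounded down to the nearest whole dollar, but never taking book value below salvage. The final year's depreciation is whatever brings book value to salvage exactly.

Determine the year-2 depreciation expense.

Depreciable base = $90,062 − $8,700 = $81,362.
Year 1: DB = ⌊$90,062 × 125%/5⌋ = $22,515; SL = ⌊$81,362/5⌋ = $16,272 → take DB $22,515. Book value $67,547.
Year 2: DB = ⌊$67,547 × 125%/5⌋ = $16,886; SL = ⌊$58,847/4⌋ = $14,711 → take DB $16,886. Book value $50,661.

$16,886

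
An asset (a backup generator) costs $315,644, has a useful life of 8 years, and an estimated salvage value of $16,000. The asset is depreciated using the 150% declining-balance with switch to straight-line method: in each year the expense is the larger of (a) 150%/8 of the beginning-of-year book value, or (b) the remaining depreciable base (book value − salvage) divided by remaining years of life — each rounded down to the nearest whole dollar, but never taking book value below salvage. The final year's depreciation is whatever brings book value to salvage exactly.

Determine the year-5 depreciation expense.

Depreciable base = $315,644 − $16,000 = $299,644.
Year 1: DB = ⌊$315,644 × 150%/8⌋ = $59,183; SL = ⌊$299,644/8⌋ = $37,455 → take DB $59,183. Book value $256,461.
Year 2: DB = ⌊$256,461 × 150%/8⌋ = $48,086; SL = ⌊$240,461/7⌋ = $34,351 → take DB $48,086. Book value $208,375.
Year 3: DB = ⌊$208,375 × 150%/8⌋ = $39,070; SL = ⌊$192,375/6⌋ = $32,062 → take DB $39,070. Book value $169,305.
Year 4: DB = ⌊$169,305 × 150%/8⌋ = $31,744; SL = ⌊$153,305/5⌋ = $30,661 → take DB $31,744. Book value $137,561.
Year 5: DB = ⌊$137,561 × 150%/8⌋ = $25,792; SL = ⌊$121,561/4⌋ = $30,390 → take SL $30,390. Book value $107,171.

$30,390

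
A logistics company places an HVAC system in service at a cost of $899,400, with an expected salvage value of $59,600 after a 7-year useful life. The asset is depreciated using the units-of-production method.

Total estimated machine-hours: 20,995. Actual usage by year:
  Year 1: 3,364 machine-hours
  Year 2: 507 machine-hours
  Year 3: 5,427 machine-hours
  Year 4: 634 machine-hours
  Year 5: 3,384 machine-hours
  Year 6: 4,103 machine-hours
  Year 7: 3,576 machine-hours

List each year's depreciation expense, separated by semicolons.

$134,560; $20,280; $217,080; $25,360; $135,360; $164,120; $143,040

Depreciable base = $899,400 − $59,600 = $839,800.
Rate = $839,800 / 20,995 machine-hours = $40 per machine-hour.
Year 1: 3,364 × $40 = $134,560. Book value $764,840.
Year 2: 507 × $40 = $20,280. Book value $744,560.
Year 3: 5,427 × $40 = $217,080. Book value $527,480.
Year 4: 634 × $40 = $25,360. Book value $502,120.
Year 5: 3,384 × $40 = $135,360. Book value $366,760.
Year 6: 4,103 × $40 = $164,120. Book value $202,640.
Year 7: 3,576 × $40 = $143,040. Book value $59,600.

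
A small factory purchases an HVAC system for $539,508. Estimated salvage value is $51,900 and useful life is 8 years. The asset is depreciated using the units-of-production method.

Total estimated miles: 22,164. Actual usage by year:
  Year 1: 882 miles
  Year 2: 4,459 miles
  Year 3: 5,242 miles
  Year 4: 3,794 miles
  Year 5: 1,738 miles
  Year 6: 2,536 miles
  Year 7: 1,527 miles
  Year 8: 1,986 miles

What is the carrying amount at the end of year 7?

Depreciable base = $539,508 − $51,900 = $487,608.
Rate = $487,608 / 22,164 miles = $22 per mile.
Year 1: 882 × $22 = $19,404. Book value $520,104.
Year 2: 4,459 × $22 = $98,098. Book value $422,006.
Year 3: 5,242 × $22 = $115,324. Book value $306,682.
Year 4: 3,794 × $22 = $83,468. Book value $223,214.
Year 5: 1,738 × $22 = $38,236. Book value $184,978.
Year 6: 2,536 × $22 = $55,792. Book value $129,186.
Year 7: 1,527 × $22 = $33,594. Book value $95,592.

$95,592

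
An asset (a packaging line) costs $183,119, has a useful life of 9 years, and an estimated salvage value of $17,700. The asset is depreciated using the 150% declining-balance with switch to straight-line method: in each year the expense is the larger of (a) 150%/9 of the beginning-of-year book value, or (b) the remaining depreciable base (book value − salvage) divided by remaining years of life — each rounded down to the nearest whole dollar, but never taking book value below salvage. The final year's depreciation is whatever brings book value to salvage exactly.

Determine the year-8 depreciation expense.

Depreciable base = $183,119 − $17,700 = $165,419.
Year 1: DB = ⌊$183,119 × 150%/9⌋ = $30,519; SL = ⌊$165,419/9⌋ = $18,379 → take DB $30,519. Book value $152,600.
Year 2: DB = ⌊$152,600 × 150%/9⌋ = $25,433; SL = ⌊$134,900/8⌋ = $16,862 → take DB $25,433. Book value $127,167.
Year 3: DB = ⌊$127,167 × 150%/9⌋ = $21,194; SL = ⌊$109,467/7⌋ = $15,638 → take DB $21,194. Book value $105,973.
Year 4: DB = ⌊$105,973 × 150%/9⌋ = $17,662; SL = ⌊$88,273/6⌋ = $14,712 → take DB $17,662. Book value $88,311.
Year 5: DB = ⌊$88,311 × 150%/9⌋ = $14,718; SL = ⌊$70,611/5⌋ = $14,122 → take DB $14,718. Book value $73,593.
Year 6: DB = ⌊$73,593 × 150%/9⌋ = $12,265; SL = ⌊$55,893/4⌋ = $13,973 → take SL $13,973. Book value $59,620.
Year 7: DB = ⌊$59,620 × 150%/9⌋ = $9,936; SL = ⌊$41,920/3⌋ = $13,973 → take SL $13,973. Book value $45,647.
Year 8: DB = ⌊$45,647 × 150%/9⌋ = $7,607; SL = ⌊$27,947/2⌋ = $13,973 → take SL $13,973. Book value $31,674.

$13,973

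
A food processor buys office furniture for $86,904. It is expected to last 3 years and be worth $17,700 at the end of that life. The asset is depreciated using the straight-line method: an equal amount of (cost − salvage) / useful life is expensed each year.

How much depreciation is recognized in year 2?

Depreciable base = $86,904 − $17,700 = $69,204.
Annual expense = $69,204 / 3 = $23,068.

$23,068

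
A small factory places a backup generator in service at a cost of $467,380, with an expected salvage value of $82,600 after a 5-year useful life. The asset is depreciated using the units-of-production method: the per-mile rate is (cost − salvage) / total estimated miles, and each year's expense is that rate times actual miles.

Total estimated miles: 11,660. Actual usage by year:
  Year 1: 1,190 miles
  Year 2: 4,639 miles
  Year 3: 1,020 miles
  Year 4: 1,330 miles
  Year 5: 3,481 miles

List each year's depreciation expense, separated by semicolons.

Depreciable base = $467,380 − $82,600 = $384,780.
Rate = $384,780 / 11,660 miles = $33 per mile.
Year 1: 1,190 × $33 = $39,270. Book value $428,110.
Year 2: 4,639 × $33 = $153,087. Book value $275,023.
Year 3: 1,020 × $33 = $33,660. Book value $241,363.
Year 4: 1,330 × $33 = $43,890. Book value $197,473.
Year 5: 3,481 × $33 = $114,873. Book value $82,600.

$39,270; $153,087; $33,660; $43,890; $114,873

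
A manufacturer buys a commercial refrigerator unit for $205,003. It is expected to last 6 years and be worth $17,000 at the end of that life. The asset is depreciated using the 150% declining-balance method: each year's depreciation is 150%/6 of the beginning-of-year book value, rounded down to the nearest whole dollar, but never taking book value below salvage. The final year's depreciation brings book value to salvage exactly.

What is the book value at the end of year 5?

$48,650

Depreciable base = $205,003 − $17,000 = $188,003.
Year 1: ⌊$205,003 × 150%/6⌋ = $51,250. Book value $153,753.
Year 2: ⌊$153,753 × 150%/6⌋ = $38,438. Book value $115,315.
Year 3: ⌊$115,315 × 150%/6⌋ = $28,828. Book value $86,487.
Year 4: ⌊$86,487 × 150%/6⌋ = $21,621. Book value $64,866.
Year 5: ⌊$64,866 × 150%/6⌋ = $16,216. Book value $48,650.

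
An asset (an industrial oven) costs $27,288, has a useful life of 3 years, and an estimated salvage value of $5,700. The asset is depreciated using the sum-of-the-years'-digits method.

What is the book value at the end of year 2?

Depreciable base = $27,288 − $5,700 = $21,588.
Sum of the years' digits = 3+2+1 = 6.
Year 1: $21,588 × 3/6 = $10,794. Book value $16,494.
Year 2: $21,588 × 2/6 = $7,196. Book value $9,298.

$9,298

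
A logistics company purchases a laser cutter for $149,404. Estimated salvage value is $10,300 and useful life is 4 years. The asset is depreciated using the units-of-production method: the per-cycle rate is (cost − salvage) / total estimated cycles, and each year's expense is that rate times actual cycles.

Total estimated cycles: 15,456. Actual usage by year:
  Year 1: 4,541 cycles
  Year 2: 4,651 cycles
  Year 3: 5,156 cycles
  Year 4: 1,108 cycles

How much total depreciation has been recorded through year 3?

Depreciable base = $149,404 − $10,300 = $139,104.
Rate = $139,104 / 15,456 cycles = $9 per cycle.
Year 1: 4,541 × $9 = $40,869. Book value $108,535.
Year 2: 4,651 × $9 = $41,859. Book value $66,676.
Year 3: 5,156 × $9 = $46,404. Book value $20,272.
Accumulated through year 3 = $149,404 − $20,272 = $129,132.

$129,132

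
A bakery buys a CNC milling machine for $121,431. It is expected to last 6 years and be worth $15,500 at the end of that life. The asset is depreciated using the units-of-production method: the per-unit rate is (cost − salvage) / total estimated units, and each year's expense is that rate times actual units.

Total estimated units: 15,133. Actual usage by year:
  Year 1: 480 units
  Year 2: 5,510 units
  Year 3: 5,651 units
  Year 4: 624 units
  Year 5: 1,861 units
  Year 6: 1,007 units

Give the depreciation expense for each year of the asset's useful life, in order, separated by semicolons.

$3,360; $38,570; $39,557; $4,368; $13,027; $7,049

Depreciable base = $121,431 − $15,500 = $105,931.
Rate = $105,931 / 15,133 units = $7 per unit.
Year 1: 480 × $7 = $3,360. Book value $118,071.
Year 2: 5,510 × $7 = $38,570. Book value $79,501.
Year 3: 5,651 × $7 = $39,557. Book value $39,944.
Year 4: 624 × $7 = $4,368. Book value $35,576.
Year 5: 1,861 × $7 = $13,027. Book value $22,549.
Year 6: 1,007 × $7 = $7,049. Book value $15,500.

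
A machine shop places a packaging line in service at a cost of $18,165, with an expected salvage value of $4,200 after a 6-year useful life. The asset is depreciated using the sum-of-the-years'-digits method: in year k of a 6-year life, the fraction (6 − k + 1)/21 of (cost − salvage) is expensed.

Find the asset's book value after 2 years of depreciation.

Depreciable base = $18,165 − $4,200 = $13,965.
Sum of the years' digits = 6+5+4+3+2+1 = 21.
Year 1: $13,965 × 6/21 = $3,990. Book value $14,175.
Year 2: $13,965 × 5/21 = $3,325. Book value $10,850.

$10,850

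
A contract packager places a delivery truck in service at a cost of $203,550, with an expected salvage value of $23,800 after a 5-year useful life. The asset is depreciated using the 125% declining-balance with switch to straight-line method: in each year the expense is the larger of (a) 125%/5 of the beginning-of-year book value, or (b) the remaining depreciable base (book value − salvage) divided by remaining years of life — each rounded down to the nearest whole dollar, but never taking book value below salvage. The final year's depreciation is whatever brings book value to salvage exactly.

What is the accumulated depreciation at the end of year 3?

$119,284

Depreciable base = $203,550 − $23,800 = $179,750.
Year 1: DB = ⌊$203,550 × 125%/5⌋ = $50,887; SL = ⌊$179,750/5⌋ = $35,950 → take DB $50,887. Book value $152,663.
Year 2: DB = ⌊$152,663 × 125%/5⌋ = $38,165; SL = ⌊$128,863/4⌋ = $32,215 → take DB $38,165. Book value $114,498.
Year 3: DB = ⌊$114,498 × 125%/5⌋ = $28,624; SL = ⌊$90,698/3⌋ = $30,232 → take SL $30,232. Book value $84,266.
Accumulated through year 3 = $203,550 − $84,266 = $119,284.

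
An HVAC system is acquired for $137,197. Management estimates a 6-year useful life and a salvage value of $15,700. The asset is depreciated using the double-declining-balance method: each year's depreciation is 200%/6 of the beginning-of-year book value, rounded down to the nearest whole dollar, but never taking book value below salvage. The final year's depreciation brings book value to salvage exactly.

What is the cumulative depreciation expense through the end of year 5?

$119,129

Depreciable base = $137,197 − $15,700 = $121,497.
Year 1: ⌊$137,197 × 200%/6⌋ = $45,732. Book value $91,465.
Year 2: ⌊$91,465 × 200%/6⌋ = $30,488. Book value $60,977.
Year 3: ⌊$60,977 × 200%/6⌋ = $20,325. Book value $40,652.
Year 4: ⌊$40,652 × 200%/6⌋ = $13,550. Book value $27,102.
Year 5: ⌊$27,102 × 200%/6⌋ = $9,034. Book value $18,068.
Accumulated through year 5 = $137,197 − $18,068 = $119,129.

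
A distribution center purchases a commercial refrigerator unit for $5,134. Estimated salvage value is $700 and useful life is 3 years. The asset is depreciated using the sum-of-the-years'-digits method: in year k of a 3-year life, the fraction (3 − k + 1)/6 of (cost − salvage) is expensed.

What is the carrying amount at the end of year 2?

$1,439

Depreciable base = $5,134 − $700 = $4,434.
Sum of the years' digits = 3+2+1 = 6.
Year 1: $4,434 × 3/6 = $2,217. Book value $2,917.
Year 2: $4,434 × 2/6 = $1,478. Book value $1,439.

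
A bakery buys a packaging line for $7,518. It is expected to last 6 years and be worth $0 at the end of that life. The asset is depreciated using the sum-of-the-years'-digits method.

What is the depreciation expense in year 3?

Depreciable base = $7,518 − $0 = $7,518.
Sum of the years' digits = 6+5+4+3+2+1 = 21.
Year 1: $7,518 × 6/21 = $2,148. Book value $5,370.
Year 2: $7,518 × 5/21 = $1,790. Book value $3,580.
Year 3: $7,518 × 4/21 = $1,432. Book value $2,148.

$1,432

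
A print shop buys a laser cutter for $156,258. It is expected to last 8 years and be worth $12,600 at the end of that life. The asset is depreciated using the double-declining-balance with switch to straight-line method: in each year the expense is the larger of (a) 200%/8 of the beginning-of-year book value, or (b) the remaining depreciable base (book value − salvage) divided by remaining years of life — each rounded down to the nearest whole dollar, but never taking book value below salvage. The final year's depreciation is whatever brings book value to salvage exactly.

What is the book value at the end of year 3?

$65,922

Depreciable base = $156,258 − $12,600 = $143,658.
Year 1: DB = ⌊$156,258 × 200%/8⌋ = $39,064; SL = ⌊$143,658/8⌋ = $17,957 → take DB $39,064. Book value $117,194.
Year 2: DB = ⌊$117,194 × 200%/8⌋ = $29,298; SL = ⌊$104,594/7⌋ = $14,942 → take DB $29,298. Book value $87,896.
Year 3: DB = ⌊$87,896 × 200%/8⌋ = $21,974; SL = ⌊$75,296/6⌋ = $12,549 → take DB $21,974. Book value $65,922.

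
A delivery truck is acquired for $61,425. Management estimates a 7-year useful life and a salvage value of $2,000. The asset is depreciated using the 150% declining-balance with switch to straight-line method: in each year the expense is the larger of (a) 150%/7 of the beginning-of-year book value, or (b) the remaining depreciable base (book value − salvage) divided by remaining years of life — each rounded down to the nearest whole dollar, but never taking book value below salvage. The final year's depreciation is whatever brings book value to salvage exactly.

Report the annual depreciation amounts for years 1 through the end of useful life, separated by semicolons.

Depreciable base = $61,425 − $2,000 = $59,425.
Year 1: DB = ⌊$61,425 × 150%/7⌋ = $13,162; SL = ⌊$59,425/7⌋ = $8,489 → take DB $13,162. Book value $48,263.
Year 2: DB = ⌊$48,263 × 150%/7⌋ = $10,342; SL = ⌊$46,263/6⌋ = $7,710 → take DB $10,342. Book value $37,921.
Year 3: DB = ⌊$37,921 × 150%/7⌋ = $8,125; SL = ⌊$35,921/5⌋ = $7,184 → take DB $8,125. Book value $29,796.
Year 4: DB = ⌊$29,796 × 150%/7⌋ = $6,384; SL = ⌊$27,796/4⌋ = $6,949 → take SL $6,949. Book value $22,847.
Year 5: DB = ⌊$22,847 × 150%/7⌋ = $4,895; SL = ⌊$20,847/3⌋ = $6,949 → take SL $6,949. Book value $15,898.
Year 6: DB = ⌊$15,898 × 150%/7⌋ = $3,406; SL = ⌊$13,898/2⌋ = $6,949 → take SL $6,949. Book value $8,949.
Year 7 (final): $8,949 − $2,000 = $6,949. Book value $2,000.

$13,162; $10,342; $8,125; $6,949; $6,949; $6,949; $6,949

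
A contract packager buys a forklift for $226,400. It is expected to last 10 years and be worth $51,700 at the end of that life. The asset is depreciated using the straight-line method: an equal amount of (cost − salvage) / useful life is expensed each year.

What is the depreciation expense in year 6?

Depreciable base = $226,400 − $51,700 = $174,700.
Annual expense = $174,700 / 10 = $17,470.

$17,470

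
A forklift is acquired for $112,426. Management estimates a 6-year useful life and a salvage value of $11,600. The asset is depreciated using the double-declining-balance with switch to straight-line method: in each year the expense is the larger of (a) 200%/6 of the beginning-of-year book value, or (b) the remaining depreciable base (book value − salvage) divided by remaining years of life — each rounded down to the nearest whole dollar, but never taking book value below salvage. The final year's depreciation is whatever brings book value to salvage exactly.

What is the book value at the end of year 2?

$49,968

Depreciable base = $112,426 − $11,600 = $100,826.
Year 1: DB = ⌊$112,426 × 200%/6⌋ = $37,475; SL = ⌊$100,826/6⌋ = $16,804 → take DB $37,475. Book value $74,951.
Year 2: DB = ⌊$74,951 × 200%/6⌋ = $24,983; SL = ⌊$63,351/5⌋ = $12,670 → take DB $24,983. Book value $49,968.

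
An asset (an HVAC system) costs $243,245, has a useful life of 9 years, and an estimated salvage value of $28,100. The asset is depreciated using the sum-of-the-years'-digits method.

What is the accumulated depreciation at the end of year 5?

Depreciable base = $243,245 − $28,100 = $215,145.
Sum of the years' digits = 9+8+7+6+5+4+3+2+1 = 45.
Year 1: $215,145 × 9/45 = $43,029. Book value $200,216.
Year 2: $215,145 × 8/45 = $38,248. Book value $161,968.
Year 3: $215,145 × 7/45 = $33,467. Book value $128,501.
Year 4: $215,145 × 6/45 = $28,686. Book value $99,815.
Year 5: $215,145 × 5/45 = $23,905. Book value $75,910.
Accumulated through year 5 = $243,245 − $75,910 = $167,335.

$167,335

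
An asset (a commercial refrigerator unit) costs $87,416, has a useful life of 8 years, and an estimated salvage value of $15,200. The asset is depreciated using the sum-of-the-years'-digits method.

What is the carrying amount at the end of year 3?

$45,290

Depreciable base = $87,416 − $15,200 = $72,216.
Sum of the years' digits = 8+7+6+5+4+3+2+1 = 36.
Year 1: $72,216 × 8/36 = $16,048. Book value $71,368.
Year 2: $72,216 × 7/36 = $14,042. Book value $57,326.
Year 3: $72,216 × 6/36 = $12,036. Book value $45,290.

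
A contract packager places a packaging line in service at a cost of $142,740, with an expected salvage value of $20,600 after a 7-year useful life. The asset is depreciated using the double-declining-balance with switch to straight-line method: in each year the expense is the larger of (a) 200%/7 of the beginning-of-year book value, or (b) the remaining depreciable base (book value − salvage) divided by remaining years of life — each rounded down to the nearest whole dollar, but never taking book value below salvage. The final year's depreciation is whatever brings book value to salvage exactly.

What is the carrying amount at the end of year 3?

Depreciable base = $142,740 − $20,600 = $122,140.
Year 1: DB = ⌊$142,740 × 200%/7⌋ = $40,782; SL = ⌊$122,140/7⌋ = $17,448 → take DB $40,782. Book value $101,958.
Year 2: DB = ⌊$101,958 × 200%/7⌋ = $29,130; SL = ⌊$81,358/6⌋ = $13,559 → take DB $29,130. Book value $72,828.
Year 3: DB = ⌊$72,828 × 200%/7⌋ = $20,808; SL = ⌊$52,228/5⌋ = $10,445 → take DB $20,808. Book value $52,020.

$52,020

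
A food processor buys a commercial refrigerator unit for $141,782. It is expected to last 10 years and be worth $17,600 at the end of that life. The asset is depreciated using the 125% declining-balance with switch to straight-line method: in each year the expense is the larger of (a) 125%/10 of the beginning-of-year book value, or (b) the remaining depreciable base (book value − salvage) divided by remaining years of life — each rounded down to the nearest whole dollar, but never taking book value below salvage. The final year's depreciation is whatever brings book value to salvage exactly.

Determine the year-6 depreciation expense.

$10,918

Depreciable base = $141,782 − $17,600 = $124,182.
Year 1: DB = ⌊$141,782 × 125%/10⌋ = $17,722; SL = ⌊$124,182/10⌋ = $12,418 → take DB $17,722. Book value $124,060.
Year 2: DB = ⌊$124,060 × 125%/10⌋ = $15,507; SL = ⌊$106,460/9⌋ = $11,828 → take DB $15,507. Book value $108,553.
Year 3: DB = ⌊$108,553 × 125%/10⌋ = $13,569; SL = ⌊$90,953/8⌋ = $11,369 → take DB $13,569. Book value $94,984.
Year 4: DB = ⌊$94,984 × 125%/10⌋ = $11,873; SL = ⌊$77,384/7⌋ = $11,054 → take DB $11,873. Book value $83,111.
Year 5: DB = ⌊$83,111 × 125%/10⌋ = $10,388; SL = ⌊$65,511/6⌋ = $10,918 → take SL $10,918. Book value $72,193.
Year 6: DB = ⌊$72,193 × 125%/10⌋ = $9,024; SL = ⌊$54,593/5⌋ = $10,918 → take SL $10,918. Book value $61,275.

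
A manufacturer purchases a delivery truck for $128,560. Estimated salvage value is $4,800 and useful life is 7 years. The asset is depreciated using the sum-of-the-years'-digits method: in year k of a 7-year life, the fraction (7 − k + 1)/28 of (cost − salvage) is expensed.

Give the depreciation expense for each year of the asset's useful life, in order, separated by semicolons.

$30,940; $26,520; $22,100; $17,680; $13,260; $8,840; $4,420

Depreciable base = $128,560 − $4,800 = $123,760.
Sum of the years' digits = 7+6+5+4+3+2+1 = 28.
Year 1: $123,760 × 7/28 = $30,940. Book value $97,620.
Year 2: $123,760 × 6/28 = $26,520. Book value $71,100.
Year 3: $123,760 × 5/28 = $22,100. Book value $49,000.
Year 4: $123,760 × 4/28 = $17,680. Book value $31,320.
Year 5: $123,760 × 3/28 = $13,260. Book value $18,060.
Year 6: $123,760 × 2/28 = $8,840. Book value $9,220.
Year 7: $123,760 × 1/28 = $4,420. Book value $4,800.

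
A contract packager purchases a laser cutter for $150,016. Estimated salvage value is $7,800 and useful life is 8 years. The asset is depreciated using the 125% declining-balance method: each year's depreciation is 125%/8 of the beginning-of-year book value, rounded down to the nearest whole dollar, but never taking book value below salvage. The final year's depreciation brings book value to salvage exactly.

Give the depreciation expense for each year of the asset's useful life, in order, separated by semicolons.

Depreciable base = $150,016 − $7,800 = $142,216.
Year 1: ⌊$150,016 × 125%/8⌋ = $23,440. Book value $126,576.
Year 2: ⌊$126,576 × 125%/8⌋ = $19,777. Book value $106,799.
Year 3: ⌊$106,799 × 125%/8⌋ = $16,687. Book value $90,112.
Year 4: ⌊$90,112 × 125%/8⌋ = $14,080. Book value $76,032.
Year 5: ⌊$76,032 × 125%/8⌋ = $11,880. Book value $64,152.
Year 6: ⌊$64,152 × 125%/8⌋ = $10,023. Book value $54,129.
Year 7: ⌊$54,129 × 125%/8⌋ = $8,457. Book value $45,672.
Year 8 (final): $45,672 − $7,800 = $37,872. Book value $7,800.

$23,440; $19,777; $16,687; $14,080; $11,880; $10,023; $8,457; $37,872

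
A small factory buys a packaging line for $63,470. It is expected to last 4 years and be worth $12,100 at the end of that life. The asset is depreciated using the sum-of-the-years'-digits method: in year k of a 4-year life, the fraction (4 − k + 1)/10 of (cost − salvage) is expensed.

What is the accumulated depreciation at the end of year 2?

$35,959

Depreciable base = $63,470 − $12,100 = $51,370.
Sum of the years' digits = 4+3+2+1 = 10.
Year 1: $51,370 × 4/10 = $20,548. Book value $42,922.
Year 2: $51,370 × 3/10 = $15,411. Book value $27,511.
Accumulated through year 2 = $63,470 − $27,511 = $35,959.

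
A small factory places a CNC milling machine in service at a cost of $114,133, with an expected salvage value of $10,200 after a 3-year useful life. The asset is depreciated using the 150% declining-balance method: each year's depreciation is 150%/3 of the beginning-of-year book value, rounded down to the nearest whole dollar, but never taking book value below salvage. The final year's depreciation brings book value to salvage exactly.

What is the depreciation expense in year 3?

$18,334

Depreciable base = $114,133 − $10,200 = $103,933.
Year 1: ⌊$114,133 × 150%/3⌋ = $57,066. Book value $57,067.
Year 2: ⌊$57,067 × 150%/3⌋ = $28,533. Book value $28,534.
Year 3 (final): $28,534 − $10,200 = $18,334. Book value $10,200.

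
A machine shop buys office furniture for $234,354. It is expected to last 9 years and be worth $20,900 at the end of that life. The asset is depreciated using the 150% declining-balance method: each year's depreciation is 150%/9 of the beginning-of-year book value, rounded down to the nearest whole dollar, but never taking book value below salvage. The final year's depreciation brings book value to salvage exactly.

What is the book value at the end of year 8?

Depreciable base = $234,354 − $20,900 = $213,454.
Year 1: ⌊$234,354 × 150%/9⌋ = $39,059. Book value $195,295.
Year 2: ⌊$195,295 × 150%/9⌋ = $32,549. Book value $162,746.
Year 3: ⌊$162,746 × 150%/9⌋ = $27,124. Book value $135,622.
Year 4: ⌊$135,622 × 150%/9⌋ = $22,603. Book value $113,019.
Year 5: ⌊$113,019 × 150%/9⌋ = $18,836. Book value $94,183.
Year 6: ⌊$94,183 × 150%/9⌋ = $15,697. Book value $78,486.
Year 7: ⌊$78,486 × 150%/9⌋ = $13,081. Book value $65,405.
Year 8: ⌊$65,405 × 150%/9⌋ = $10,900. Book value $54,505.

$54,505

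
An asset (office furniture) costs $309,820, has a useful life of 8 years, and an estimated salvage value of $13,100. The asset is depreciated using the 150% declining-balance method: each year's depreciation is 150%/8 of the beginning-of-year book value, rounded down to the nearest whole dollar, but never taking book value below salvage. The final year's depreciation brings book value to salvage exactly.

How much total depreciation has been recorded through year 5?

$200,113

Depreciable base = $309,820 − $13,100 = $296,720.
Year 1: ⌊$309,820 × 150%/8⌋ = $58,091. Book value $251,729.
Year 2: ⌊$251,729 × 150%/8⌋ = $47,199. Book value $204,530.
Year 3: ⌊$204,530 × 150%/8⌋ = $38,349. Book value $166,181.
Year 4: ⌊$166,181 × 150%/8⌋ = $31,158. Book value $135,023.
Year 5: ⌊$135,023 × 150%/8⌋ = $25,316. Book value $109,707.
Accumulated through year 5 = $309,820 − $109,707 = $200,113.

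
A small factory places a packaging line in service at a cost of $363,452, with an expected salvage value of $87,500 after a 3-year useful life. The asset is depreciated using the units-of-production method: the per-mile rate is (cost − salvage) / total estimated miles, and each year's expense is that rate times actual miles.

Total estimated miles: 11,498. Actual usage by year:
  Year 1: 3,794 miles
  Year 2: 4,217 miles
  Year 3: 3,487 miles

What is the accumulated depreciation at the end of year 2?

Depreciable base = $363,452 − $87,500 = $275,952.
Rate = $275,952 / 11,498 miles = $24 per mile.
Year 1: 3,794 × $24 = $91,056. Book value $272,396.
Year 2: 4,217 × $24 = $101,208. Book value $171,188.
Accumulated through year 2 = $363,452 − $171,188 = $192,264.

$192,264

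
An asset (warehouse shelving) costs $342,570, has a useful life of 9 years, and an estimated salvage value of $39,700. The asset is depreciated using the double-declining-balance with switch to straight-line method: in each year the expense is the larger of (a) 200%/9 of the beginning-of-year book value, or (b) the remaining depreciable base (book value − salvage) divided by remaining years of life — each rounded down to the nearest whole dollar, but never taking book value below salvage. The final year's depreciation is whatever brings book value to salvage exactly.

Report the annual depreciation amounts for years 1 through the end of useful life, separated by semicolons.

Depreciable base = $342,570 − $39,700 = $302,870.
Year 1: DB = ⌊$342,570 × 200%/9⌋ = $76,126; SL = ⌊$302,870/9⌋ = $33,652 → take DB $76,126. Book value $266,444.
Year 2: DB = ⌊$266,444 × 200%/9⌋ = $59,209; SL = ⌊$226,744/8⌋ = $28,343 → take DB $59,209. Book value $207,235.
Year 3: DB = ⌊$207,235 × 200%/9⌋ = $46,052; SL = ⌊$167,535/7⌋ = $23,933 → take DB $46,052. Book value $161,183.
Year 4: DB = ⌊$161,183 × 200%/9⌋ = $35,818; SL = ⌊$121,483/6⌋ = $20,247 → take DB $35,818. Book value $125,365.
Year 5: DB = ⌊$125,365 × 200%/9⌋ = $27,858; SL = ⌊$85,665/5⌋ = $17,133 → take DB $27,858. Book value $97,507.
Year 6: DB = ⌊$97,507 × 200%/9⌋ = $21,668; SL = ⌊$57,807/4⌋ = $14,451 → take DB $21,668. Book value $75,839.
Year 7: DB = ⌊$75,839 × 200%/9⌋ = $16,853; SL = ⌊$36,139/3⌋ = $12,046 → take DB $16,853. Book value $58,986.
Year 8: DB = ⌊$58,986 × 200%/9⌋ = $13,108; SL = ⌊$19,286/2⌋ = $9,643 → take DB $13,108. Book value $45,878.
Year 9 (final): $45,878 − $39,700 = $6,178. Book value $39,700.

$76,126; $59,209; $46,052; $35,818; $27,858; $21,668; $16,853; $13,108; $6,178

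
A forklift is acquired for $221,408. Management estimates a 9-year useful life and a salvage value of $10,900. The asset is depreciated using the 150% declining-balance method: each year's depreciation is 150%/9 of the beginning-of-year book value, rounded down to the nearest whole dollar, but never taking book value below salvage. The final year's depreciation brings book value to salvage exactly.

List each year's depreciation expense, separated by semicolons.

$36,901; $30,751; $25,626; $21,355; $17,795; $14,830; $12,358; $10,298; $40,594

Depreciable base = $221,408 − $10,900 = $210,508.
Year 1: ⌊$221,408 × 150%/9⌋ = $36,901. Book value $184,507.
Year 2: ⌊$184,507 × 150%/9⌋ = $30,751. Book value $153,756.
Year 3: ⌊$153,756 × 150%/9⌋ = $25,626. Book value $128,130.
Year 4: ⌊$128,130 × 150%/9⌋ = $21,355. Book value $106,775.
Year 5: ⌊$106,775 × 150%/9⌋ = $17,795. Book value $88,980.
Year 6: ⌊$88,980 × 150%/9⌋ = $14,830. Book value $74,150.
Year 7: ⌊$74,150 × 150%/9⌋ = $12,358. Book value $61,792.
Year 8: ⌊$61,792 × 150%/9⌋ = $10,298. Book value $51,494.
Year 9 (final): $51,494 − $10,900 = $40,594. Book value $10,900.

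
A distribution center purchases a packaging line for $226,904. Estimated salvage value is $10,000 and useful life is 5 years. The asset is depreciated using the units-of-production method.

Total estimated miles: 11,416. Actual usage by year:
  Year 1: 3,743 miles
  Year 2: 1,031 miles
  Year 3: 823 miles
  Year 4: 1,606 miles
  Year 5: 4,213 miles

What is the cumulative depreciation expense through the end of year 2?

$90,706

Depreciable base = $226,904 − $10,000 = $216,904.
Rate = $216,904 / 11,416 miles = $19 per mile.
Year 1: 3,743 × $19 = $71,117. Book value $155,787.
Year 2: 1,031 × $19 = $19,589. Book value $136,198.
Accumulated through year 2 = $226,904 − $136,198 = $90,706.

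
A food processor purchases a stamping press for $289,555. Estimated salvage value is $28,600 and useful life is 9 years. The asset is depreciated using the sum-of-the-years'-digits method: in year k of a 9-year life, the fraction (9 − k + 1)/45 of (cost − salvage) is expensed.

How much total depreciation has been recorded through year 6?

$226,161

Depreciable base = $289,555 − $28,600 = $260,955.
Sum of the years' digits = 9+8+7+6+5+4+3+2+1 = 45.
Year 1: $260,955 × 9/45 = $52,191. Book value $237,364.
Year 2: $260,955 × 8/45 = $46,392. Book value $190,972.
Year 3: $260,955 × 7/45 = $40,593. Book value $150,379.
Year 4: $260,955 × 6/45 = $34,794. Book value $115,585.
Year 5: $260,955 × 5/45 = $28,995. Book value $86,590.
Year 6: $260,955 × 4/45 = $23,196. Book value $63,394.
Accumulated through year 6 = $289,555 − $63,394 = $226,161.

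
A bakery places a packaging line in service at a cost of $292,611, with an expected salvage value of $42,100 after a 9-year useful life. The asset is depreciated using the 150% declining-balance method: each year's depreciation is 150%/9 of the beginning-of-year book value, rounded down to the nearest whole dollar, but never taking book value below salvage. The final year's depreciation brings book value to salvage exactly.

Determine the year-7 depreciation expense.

$16,332

Depreciable base = $292,611 − $42,100 = $250,511.
Year 1: ⌊$292,611 × 150%/9⌋ = $48,768. Book value $243,843.
Year 2: ⌊$243,843 × 150%/9⌋ = $40,640. Book value $203,203.
Year 3: ⌊$203,203 × 150%/9⌋ = $33,867. Book value $169,336.
Year 4: ⌊$169,336 × 150%/9⌋ = $28,222. Book value $141,114.
Year 5: ⌊$141,114 × 150%/9⌋ = $23,519. Book value $117,595.
Year 6: ⌊$117,595 × 150%/9⌋ = $19,599. Book value $97,996.
Year 7: ⌊$97,996 × 150%/9⌋ = $16,332. Book value $81,664.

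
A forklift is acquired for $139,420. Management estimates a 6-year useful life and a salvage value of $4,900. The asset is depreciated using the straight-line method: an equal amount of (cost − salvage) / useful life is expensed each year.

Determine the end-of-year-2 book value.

$94,580

Depreciable base = $139,420 − $4,900 = $134,520.
Annual expense = $134,520 / 6 = $22,420.
End of year 1: book value $117,000.
End of year 2: book value $94,580.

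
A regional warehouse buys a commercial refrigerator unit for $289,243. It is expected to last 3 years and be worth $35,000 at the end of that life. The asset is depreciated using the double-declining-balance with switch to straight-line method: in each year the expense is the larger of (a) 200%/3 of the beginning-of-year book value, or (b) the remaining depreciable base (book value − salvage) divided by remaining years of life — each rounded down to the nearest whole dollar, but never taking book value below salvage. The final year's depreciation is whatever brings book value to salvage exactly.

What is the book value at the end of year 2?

$35,000

Depreciable base = $289,243 − $35,000 = $254,243.
Year 1: DB = ⌊$289,243 × 200%/3⌋ = $192,828; SL = ⌊$254,243/3⌋ = $84,747 → take DB $192,828. Book value $96,415.
Year 2: DB = ⌊$96,415 × 200%/3⌋ = $64,276; SL = ⌊$61,415/2⌋ = $30,707 → take DB $64,276, capped at $61,415. Book value $35,000.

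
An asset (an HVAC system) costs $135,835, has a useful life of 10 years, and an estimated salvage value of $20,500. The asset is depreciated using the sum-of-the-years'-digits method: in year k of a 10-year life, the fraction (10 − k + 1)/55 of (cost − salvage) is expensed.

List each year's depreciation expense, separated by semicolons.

Depreciable base = $135,835 − $20,500 = $115,335.
Sum of the years' digits = 10+9+8+7+6+5+4+3+2+1 = 55.
Year 1: $115,335 × 10/55 = $20,970. Book value $114,865.
Year 2: $115,335 × 9/55 = $18,873. Book value $95,992.
Year 3: $115,335 × 8/55 = $16,776. Book value $79,216.
Year 4: $115,335 × 7/55 = $14,679. Book value $64,537.
Year 5: $115,335 × 6/55 = $12,582. Book value $51,955.
Year 6: $115,335 × 5/55 = $10,485. Book value $41,470.
Year 7: $115,335 × 4/55 = $8,388. Book value $33,082.
Year 8: $115,335 × 3/55 = $6,291. Book value $26,791.
Year 9: $115,335 × 2/55 = $4,194. Book value $22,597.
Year 10: $115,335 × 1/55 = $2,097. Book value $20,500.

$20,970; $18,873; $16,776; $14,679; $12,582; $10,485; $8,388; $6,291; $4,194; $2,097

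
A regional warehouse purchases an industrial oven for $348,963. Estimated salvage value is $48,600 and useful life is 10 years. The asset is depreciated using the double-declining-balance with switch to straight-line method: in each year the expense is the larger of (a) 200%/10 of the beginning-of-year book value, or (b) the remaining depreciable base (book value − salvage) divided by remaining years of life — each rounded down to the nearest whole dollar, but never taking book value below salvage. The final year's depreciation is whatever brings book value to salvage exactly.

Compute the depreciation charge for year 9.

Depreciable base = $348,963 − $48,600 = $300,363.
Year 1: DB = ⌊$348,963 × 200%/10⌋ = $69,792; SL = ⌊$300,363/10⌋ = $30,036 → take DB $69,792. Book value $279,171.
Year 2: DB = ⌊$279,171 × 200%/10⌋ = $55,834; SL = ⌊$230,571/9⌋ = $25,619 → take DB $55,834. Book value $223,337.
Year 3: DB = ⌊$223,337 × 200%/10⌋ = $44,667; SL = ⌊$174,737/8⌋ = $21,842 → take DB $44,667. Book value $178,670.
Year 4: DB = ⌊$178,670 × 200%/10⌋ = $35,734; SL = ⌊$130,070/7⌋ = $18,581 → take DB $35,734. Book value $142,936.
Year 5: DB = ⌊$142,936 × 200%/10⌋ = $28,587; SL = ⌊$94,336/6⌋ = $15,722 → take DB $28,587. Book value $114,349.
Year 6: DB = ⌊$114,349 × 200%/10⌋ = $22,869; SL = ⌊$65,749/5⌋ = $13,149 → take DB $22,869. Book value $91,480.
Year 7: DB = ⌊$91,480 × 200%/10⌋ = $18,296; SL = ⌊$42,880/4⌋ = $10,720 → take DB $18,296. Book value $73,184.
Year 8: DB = ⌊$73,184 × 200%/10⌋ = $14,636; SL = ⌊$24,584/3⌋ = $8,194 → take DB $14,636. Book value $58,548.
Year 9: DB = ⌊$58,548 × 200%/10⌋ = $11,709; SL = ⌊$9,948/2⌋ = $4,974 → take DB $11,709, capped at $9,948. Book value $48,600.

$9,948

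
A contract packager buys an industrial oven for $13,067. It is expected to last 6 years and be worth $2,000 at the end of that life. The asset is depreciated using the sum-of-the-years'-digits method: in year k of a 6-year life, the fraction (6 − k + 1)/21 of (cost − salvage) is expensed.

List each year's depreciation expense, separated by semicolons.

$3,162; $2,635; $2,108; $1,581; $1,054; $527

Depreciable base = $13,067 − $2,000 = $11,067.
Sum of the years' digits = 6+5+4+3+2+1 = 21.
Year 1: $11,067 × 6/21 = $3,162. Book value $9,905.
Year 2: $11,067 × 5/21 = $2,635. Book value $7,270.
Year 3: $11,067 × 4/21 = $2,108. Book value $5,162.
Year 4: $11,067 × 3/21 = $1,581. Book value $3,581.
Year 5: $11,067 × 2/21 = $1,054. Book value $2,527.
Year 6: $11,067 × 1/21 = $527. Book value $2,000.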